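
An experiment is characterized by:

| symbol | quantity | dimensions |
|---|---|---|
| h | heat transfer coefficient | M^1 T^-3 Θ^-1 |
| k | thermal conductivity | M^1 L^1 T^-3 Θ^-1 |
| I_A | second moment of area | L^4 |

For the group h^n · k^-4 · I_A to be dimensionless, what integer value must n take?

4

Balance the M exponent: (1)·n from h, plus −4·(1) + (0) = -4 from the rest, must sum to zero.
n − 4 = 0, so n = 4.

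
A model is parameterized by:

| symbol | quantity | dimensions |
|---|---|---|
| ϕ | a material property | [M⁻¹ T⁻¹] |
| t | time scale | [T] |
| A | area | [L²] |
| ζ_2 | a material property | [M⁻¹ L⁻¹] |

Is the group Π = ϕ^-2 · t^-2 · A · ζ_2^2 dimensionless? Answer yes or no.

yes

Sum the exponent of each base dimension across the product:
  M: −2·[ϕ]_M − 2·[t]_M + [A]_M + 2·[ζ_2]_M = −2·(-1) − 2·(0) + (0) + 2·(-1) = 0
  L: −2·[ϕ]_L − 2·[t]_L + [A]_L + 2·[ζ_2]_L = −2·(0) − 2·(0) + (2) + 2·(-1) = 0
  T: −2·[ϕ]_T − 2·[t]_T + [A]_T + 2·[ζ_2]_T = −2·(-1) − 2·(1) + (0) + 2·(0) = 0
All base exponents vanish — dimensionless.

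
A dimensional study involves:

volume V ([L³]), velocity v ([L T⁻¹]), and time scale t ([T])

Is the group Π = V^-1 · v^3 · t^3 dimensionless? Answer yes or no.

Sum the exponent of each base dimension across the product:
  M: −[V]_M + 3·[v]_M + 3·[t]_M = −(0) + 3·(0) + 3·(0) = 0
  L: −[V]_L + 3·[v]_L + 3·[t]_L = −(3) + 3·(1) + 3·(0) = 0
  T: −[V]_T + 3·[v]_T + 3·[t]_T = −(0) + 3·(-1) + 3·(1) = 0
All base exponents vanish — dimensionless.

yes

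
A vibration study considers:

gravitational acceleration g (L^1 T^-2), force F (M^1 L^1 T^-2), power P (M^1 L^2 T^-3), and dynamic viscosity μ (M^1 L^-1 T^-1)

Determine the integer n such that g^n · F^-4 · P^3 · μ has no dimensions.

-1

Balance the L exponent: (1)·n from g, plus −4·(1) + 3·(2) + (-1) = 1 from the rest, must sum to zero.
n + 1 = 0, so n = -1.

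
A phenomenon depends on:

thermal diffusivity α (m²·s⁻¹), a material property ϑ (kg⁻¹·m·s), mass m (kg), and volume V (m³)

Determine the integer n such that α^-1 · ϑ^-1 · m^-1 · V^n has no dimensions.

Balance the L exponent: (3)·n from V, plus −(2) − (1) − (0) = -3 from the rest, must sum to zero.
3n − 3 = 0, so n = 1.

1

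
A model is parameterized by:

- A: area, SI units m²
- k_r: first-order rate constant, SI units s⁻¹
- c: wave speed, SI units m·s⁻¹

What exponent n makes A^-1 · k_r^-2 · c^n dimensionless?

2

Balance the L exponent: (1)·n from c, plus −(2) − 2·(0) = -2 from the rest, must sum to zero.
n − 2 = 0, so n = 2.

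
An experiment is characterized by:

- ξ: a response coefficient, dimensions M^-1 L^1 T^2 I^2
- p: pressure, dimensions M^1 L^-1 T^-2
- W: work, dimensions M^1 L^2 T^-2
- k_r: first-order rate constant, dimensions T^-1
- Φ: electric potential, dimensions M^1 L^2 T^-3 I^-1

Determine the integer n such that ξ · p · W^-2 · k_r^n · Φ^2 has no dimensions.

-2

Balance the T exponent: (-1)·n from k_r, plus (2) + (-2) − 2·(-2) + 2·(-3) = -2 from the rest, must sum to zero.
−n − 2 = 0, so n = -2.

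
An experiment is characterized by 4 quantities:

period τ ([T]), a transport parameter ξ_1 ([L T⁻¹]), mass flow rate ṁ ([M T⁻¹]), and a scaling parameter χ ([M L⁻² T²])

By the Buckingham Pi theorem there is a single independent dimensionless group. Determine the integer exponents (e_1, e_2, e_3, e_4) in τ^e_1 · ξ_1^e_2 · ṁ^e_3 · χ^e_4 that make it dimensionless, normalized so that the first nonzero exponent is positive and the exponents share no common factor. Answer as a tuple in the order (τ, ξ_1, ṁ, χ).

(1, -2, 1, -1)

M: e_1·(0) + e_2·(0) + e_3·(1) + e_4·(1) = 0
L: e_1·(0) + e_2·(1) + e_3·(0) + e_4·(-2) = 0
T: e_1·(1) + e_2·(-1) + e_3·(-1) + e_4·(2) = 0
Solving this homogeneous linear system for the smallest-integer solution (first nonzero entry positive) gives (1, -2, 1, -1).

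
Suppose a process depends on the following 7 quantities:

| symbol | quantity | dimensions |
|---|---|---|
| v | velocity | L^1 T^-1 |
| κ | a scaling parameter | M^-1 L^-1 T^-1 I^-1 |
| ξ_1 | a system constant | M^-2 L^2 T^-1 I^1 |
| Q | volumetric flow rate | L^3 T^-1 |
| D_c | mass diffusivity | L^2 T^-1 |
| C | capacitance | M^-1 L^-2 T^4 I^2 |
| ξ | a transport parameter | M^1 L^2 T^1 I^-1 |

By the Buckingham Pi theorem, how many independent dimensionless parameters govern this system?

3

There are 7 variables and 4 base dimensions (M, L, T, I).
The dimension matrix has rank 4.
Independent dimensionless groups: 7 − 4 = 3.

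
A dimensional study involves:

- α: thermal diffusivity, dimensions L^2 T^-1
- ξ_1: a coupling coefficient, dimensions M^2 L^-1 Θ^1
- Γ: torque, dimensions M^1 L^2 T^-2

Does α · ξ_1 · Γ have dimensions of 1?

Sum the exponent of each base dimension across the product:
  M: [α]_M + [ξ_1]_M + [Γ]_M = (0) + (2) + (1) = 3
  L: [α]_L + [ξ_1]_L + [Γ]_L = (2) + (-1) + (2) = 3
  T: [α]_T + [ξ_1]_T + [Γ]_T = (-1) + (0) + (-2) = -3
  Θ: [α]_Θ + [ξ_1]_Θ + [Γ]_Θ = (0) + (1) + (0) = 1
Net dimensions [M³ L³ T⁻³ Θ] ≠ [1] — not dimensionless.

no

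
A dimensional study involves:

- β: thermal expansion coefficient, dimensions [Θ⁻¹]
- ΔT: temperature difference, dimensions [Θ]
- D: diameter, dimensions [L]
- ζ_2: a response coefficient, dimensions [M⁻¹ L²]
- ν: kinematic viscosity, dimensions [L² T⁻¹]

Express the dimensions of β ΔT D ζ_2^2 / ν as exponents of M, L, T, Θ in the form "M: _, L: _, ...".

Collect each base-dimension exponent across the product:
  M: (0) + (0) + (0) + 2·(-1) − (0) = -2
  L: (0) + (0) + (1) + 2·(2) − (2) = 3
  T: (0) + (0) + (0) + 2·(0) − (-1) = 1
  Θ: (-1) + (1) + (0) + 2·(0) − (0) = 0
So the dimensions are [M⁻² L³ T].

M: -2, L: 3, T: 1, Θ: 0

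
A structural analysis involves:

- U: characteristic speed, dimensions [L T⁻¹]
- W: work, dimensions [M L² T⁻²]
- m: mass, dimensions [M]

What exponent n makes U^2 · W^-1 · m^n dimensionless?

Balance the M exponent: (1)·n from m, plus 2·(0) − (1) = -1 from the rest, must sum to zero.
n − 1 = 0, so n = 1.

1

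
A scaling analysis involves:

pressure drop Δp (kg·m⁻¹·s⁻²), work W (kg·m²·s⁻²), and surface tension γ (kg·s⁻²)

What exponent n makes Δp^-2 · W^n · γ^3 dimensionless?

Balance the M exponent: (1)·n from W, plus −2·(1) + 3·(1) = 1 from the rest, must sum to zero.
n + 1 = 0, so n = -1.

-1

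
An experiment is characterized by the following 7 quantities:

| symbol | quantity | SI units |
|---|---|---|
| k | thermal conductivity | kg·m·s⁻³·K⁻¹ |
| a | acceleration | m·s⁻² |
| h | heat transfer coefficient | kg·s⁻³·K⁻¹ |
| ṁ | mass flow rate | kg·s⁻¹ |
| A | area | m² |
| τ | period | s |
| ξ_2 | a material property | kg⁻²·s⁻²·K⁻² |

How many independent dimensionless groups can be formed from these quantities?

3

There are 7 variables and 4 base dimensions (M, L, T, Θ).
The dimension matrix has rank 4.
Independent dimensionless groups: 7 − 4 = 3.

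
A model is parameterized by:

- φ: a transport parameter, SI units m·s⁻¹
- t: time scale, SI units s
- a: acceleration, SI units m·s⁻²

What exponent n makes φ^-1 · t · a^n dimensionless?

Balance the L exponent: (1)·n from a, plus −(1) + (0) = -1 from the rest, must sum to zero.
n − 1 = 0, so n = 1.

1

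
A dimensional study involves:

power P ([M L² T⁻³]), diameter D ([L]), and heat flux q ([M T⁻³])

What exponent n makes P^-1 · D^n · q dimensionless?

Balance the L exponent: (1)·n from D, plus −(2) + (0) = -2 from the rest, must sum to zero.
n − 2 = 0, so n = 2.

2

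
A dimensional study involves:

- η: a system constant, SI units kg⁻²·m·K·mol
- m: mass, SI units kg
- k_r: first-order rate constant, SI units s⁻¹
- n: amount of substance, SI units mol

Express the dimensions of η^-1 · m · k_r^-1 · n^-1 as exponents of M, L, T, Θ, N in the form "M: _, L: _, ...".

M: 3, L: -1, T: 1, Θ: -1, N: -2

Collect each base-dimension exponent across the product:
  M: −(-2) + (1) − (0) − (0) = 3
  L: −(1) + (0) − (0) − (0) = -1
  T: −(0) + (0) − (-1) − (0) = 1
  Θ: −(1) + (0) − (0) − (0) = -1
  N: −(1) + (0) − (0) − (1) = -2
So the dimensions are [M³ L⁻¹ T Θ⁻¹ N⁻²].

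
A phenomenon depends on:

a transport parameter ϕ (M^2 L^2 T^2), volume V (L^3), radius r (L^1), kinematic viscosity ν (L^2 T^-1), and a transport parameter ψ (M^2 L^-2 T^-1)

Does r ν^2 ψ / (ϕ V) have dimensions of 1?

Sum the exponent of each base dimension across the product:
  M: −[ϕ]_M − [V]_M + [r]_M + 2·[ν]_M + [ψ]_M = −(2) − (0) + (0) + 2·(0) + (2) = 0
  L: −[ϕ]_L − [V]_L + [r]_L + 2·[ν]_L + [ψ]_L = −(2) − (3) + (1) + 2·(2) + (-2) = -2
  T: −[ϕ]_T − [V]_T + [r]_T + 2·[ν]_T + [ψ]_T = −(2) − (0) + (0) + 2·(-1) + (-1) = -5
Net dimensions [L⁻² T⁻⁵] ≠ [1] — not dimensionless.

no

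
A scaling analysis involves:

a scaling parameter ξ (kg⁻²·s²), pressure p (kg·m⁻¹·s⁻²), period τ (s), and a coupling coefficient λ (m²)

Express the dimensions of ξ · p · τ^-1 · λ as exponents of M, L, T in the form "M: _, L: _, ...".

M: -1, L: 1, T: -1

Collect each base-dimension exponent across the product:
  M: (-2) + (1) − (0) + (0) = -1
  L: (0) + (-1) − (0) + (2) = 1
  T: (2) + (-2) − (1) + (0) = -1
So the dimensions are [M⁻¹ L T⁻¹].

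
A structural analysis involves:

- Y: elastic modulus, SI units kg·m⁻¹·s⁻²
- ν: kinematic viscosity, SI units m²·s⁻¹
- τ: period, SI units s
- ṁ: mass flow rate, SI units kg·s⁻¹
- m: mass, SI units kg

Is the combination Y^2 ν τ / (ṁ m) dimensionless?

no

Sum the exponent of each base dimension across the product:
  M: 2·[Y]_M + [ν]_M + [τ]_M − [ṁ]_M − [m]_M = 2·(1) + (0) + (0) − (1) − (1) = 0
  L: 2·[Y]_L + [ν]_L + [τ]_L − [ṁ]_L − [m]_L = 2·(-1) + (2) + (0) − (0) − (0) = 0
  T: 2·[Y]_T + [ν]_T + [τ]_T − [ṁ]_T − [m]_T = 2·(-2) + (-1) + (1) − (-1) − (0) = -3
Net dimensions [T⁻³] ≠ [1] — not dimensionless.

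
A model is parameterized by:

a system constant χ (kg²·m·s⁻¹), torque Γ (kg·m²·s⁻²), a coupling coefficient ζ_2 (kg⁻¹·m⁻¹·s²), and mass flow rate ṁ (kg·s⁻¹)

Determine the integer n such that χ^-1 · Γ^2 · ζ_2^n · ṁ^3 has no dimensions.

3

Balance the M exponent: (-1)·n from ζ_2, plus −(2) + 2·(1) + 3·(1) = 3 from the rest, must sum to zero.
−n + 3 = 0, so n = 3.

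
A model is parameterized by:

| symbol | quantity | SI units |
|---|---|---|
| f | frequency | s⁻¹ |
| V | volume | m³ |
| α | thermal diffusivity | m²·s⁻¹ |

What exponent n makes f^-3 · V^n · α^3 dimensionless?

Balance the L exponent: (3)·n from V, plus −3·(0) + 3·(2) = 6 from the rest, must sum to zero.
3n + 6 = 0, so n = -2.

-2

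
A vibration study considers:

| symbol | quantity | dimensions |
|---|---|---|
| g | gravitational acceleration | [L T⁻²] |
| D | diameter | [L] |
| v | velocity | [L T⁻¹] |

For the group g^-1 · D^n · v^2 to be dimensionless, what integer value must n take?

-1

Balance the L exponent: (1)·n from D, plus −(1) + 2·(1) = 1 from the rest, must sum to zero.
n + 1 = 0, so n = -1.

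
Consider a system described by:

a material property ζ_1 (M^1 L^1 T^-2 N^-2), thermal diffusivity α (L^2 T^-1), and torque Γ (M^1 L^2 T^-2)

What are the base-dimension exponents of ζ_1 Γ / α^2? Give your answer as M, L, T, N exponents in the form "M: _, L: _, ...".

M: 2, L: -1, T: -2, N: -2

Collect each base-dimension exponent across the product:
  M: (1) − 2·(0) + (1) = 2
  L: (1) − 2·(2) + (2) = -1
  T: (-2) − 2·(-1) + (-2) = -2
  N: (-2) − 2·(0) + (0) = -2
So the dimensions are [M² L⁻¹ T⁻² N⁻²].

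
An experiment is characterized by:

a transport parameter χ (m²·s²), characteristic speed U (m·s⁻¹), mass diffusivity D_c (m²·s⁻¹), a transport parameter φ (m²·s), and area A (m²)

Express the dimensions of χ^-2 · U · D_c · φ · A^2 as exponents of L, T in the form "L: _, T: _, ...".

Collect each base-dimension exponent across the product:
  L: −2·(2) + (1) + (2) + (2) + 2·(2) = 5
  T: −2·(2) + (-1) + (-1) + (1) + 2·(0) = -5
So the dimensions are [L⁵ T⁻⁵].

L: 5, T: -5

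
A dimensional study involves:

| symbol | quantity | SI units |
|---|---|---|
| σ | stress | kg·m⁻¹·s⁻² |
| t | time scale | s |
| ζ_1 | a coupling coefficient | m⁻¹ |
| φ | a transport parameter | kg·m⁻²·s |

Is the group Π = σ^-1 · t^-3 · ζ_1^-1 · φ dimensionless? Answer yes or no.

Sum the exponent of each base dimension across the product:
  M: −[σ]_M − 3·[t]_M − [ζ_1]_M + [φ]_M = −(1) − 3·(0) − (0) + (1) = 0
  L: −[σ]_L − 3·[t]_L − [ζ_1]_L + [φ]_L = −(-1) − 3·(0) − (-1) + (-2) = 0
  T: −[σ]_T − 3·[t]_T − [ζ_1]_T + [φ]_T = −(-2) − 3·(1) − (0) + (1) = 0
All base exponents vanish — dimensionless.

yes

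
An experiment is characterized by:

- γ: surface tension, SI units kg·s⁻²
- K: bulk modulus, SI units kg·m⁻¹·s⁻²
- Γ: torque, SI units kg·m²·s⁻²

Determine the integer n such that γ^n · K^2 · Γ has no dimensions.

Balance the M exponent: (1)·n from γ, plus 2·(1) + (1) = 3 from the rest, must sum to zero.
n + 3 = 0, so n = -3.

-3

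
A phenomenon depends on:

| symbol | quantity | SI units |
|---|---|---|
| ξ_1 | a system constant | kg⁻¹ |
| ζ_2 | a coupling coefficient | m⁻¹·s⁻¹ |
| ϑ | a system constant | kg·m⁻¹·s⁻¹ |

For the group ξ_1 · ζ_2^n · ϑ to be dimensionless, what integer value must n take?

-1

Balance the L exponent: (-1)·n from ζ_2, plus (0) + (-1) = -1 from the rest, must sum to zero.
−n − 1 = 0, so n = -1.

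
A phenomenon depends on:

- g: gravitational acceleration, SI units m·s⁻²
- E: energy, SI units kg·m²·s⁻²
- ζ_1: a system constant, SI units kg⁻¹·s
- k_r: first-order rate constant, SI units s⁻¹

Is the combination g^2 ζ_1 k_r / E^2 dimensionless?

no

Sum the exponent of each base dimension across the product:
  M: 2·[g]_M − 2·[E]_M + [ζ_1]_M + [k_r]_M = 2·(0) − 2·(1) + (-1) + (0) = -3
  L: 2·[g]_L − 2·[E]_L + [ζ_1]_L + [k_r]_L = 2·(1) − 2·(2) + (0) + (0) = -2
  T: 2·[g]_T − 2·[E]_T + [ζ_1]_T + [k_r]_T = 2·(-2) − 2·(-2) + (1) + (-1) = 0
Net dimensions [M⁻³ L⁻²] ≠ [1] — not dimensionless.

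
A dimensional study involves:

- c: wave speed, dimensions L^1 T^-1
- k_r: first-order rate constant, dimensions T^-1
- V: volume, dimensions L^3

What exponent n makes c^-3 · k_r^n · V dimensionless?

3

Balance the T exponent: (-1)·n from k_r, plus −3·(-1) + (0) = 3 from the rest, must sum to zero.
−n + 3 = 0, so n = 3.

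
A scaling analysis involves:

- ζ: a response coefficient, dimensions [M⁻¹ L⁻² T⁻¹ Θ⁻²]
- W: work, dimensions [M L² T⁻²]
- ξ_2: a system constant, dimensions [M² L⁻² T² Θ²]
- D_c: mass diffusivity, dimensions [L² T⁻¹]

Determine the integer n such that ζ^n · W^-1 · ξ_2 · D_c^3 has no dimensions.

1

Balance the M exponent: (-1)·n from ζ, plus −(1) + (2) + 3·(0) = 1 from the rest, must sum to zero.
−n + 1 = 0, so n = 1.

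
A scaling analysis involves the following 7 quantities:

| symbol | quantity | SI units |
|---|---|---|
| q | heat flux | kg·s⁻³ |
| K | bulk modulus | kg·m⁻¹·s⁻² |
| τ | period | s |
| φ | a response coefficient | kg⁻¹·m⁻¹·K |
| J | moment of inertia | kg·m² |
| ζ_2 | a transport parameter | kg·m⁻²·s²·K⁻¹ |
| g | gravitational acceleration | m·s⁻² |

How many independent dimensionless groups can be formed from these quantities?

There are 7 variables and 4 base dimensions (M, L, T, Θ).
The dimension matrix has rank 4.
Independent dimensionless groups: 7 − 4 = 3.

3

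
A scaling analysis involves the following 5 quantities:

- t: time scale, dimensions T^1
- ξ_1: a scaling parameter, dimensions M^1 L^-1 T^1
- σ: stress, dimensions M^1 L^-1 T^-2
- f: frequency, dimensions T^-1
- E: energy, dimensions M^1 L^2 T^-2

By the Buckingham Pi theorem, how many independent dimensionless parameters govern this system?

There are 5 variables and 3 base dimensions (M, L, T).
The dimension matrix has rank 3.
Independent dimensionless groups: 5 − 3 = 2.

2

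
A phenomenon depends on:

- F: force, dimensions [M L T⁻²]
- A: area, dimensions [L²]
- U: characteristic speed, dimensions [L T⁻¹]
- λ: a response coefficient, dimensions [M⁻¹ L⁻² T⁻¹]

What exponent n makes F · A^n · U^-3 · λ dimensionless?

Balance the L exponent: (2)·n from A, plus (1) − 3·(1) + (-2) = -4 from the rest, must sum to zero.
2n − 4 = 0, so n = 2.

2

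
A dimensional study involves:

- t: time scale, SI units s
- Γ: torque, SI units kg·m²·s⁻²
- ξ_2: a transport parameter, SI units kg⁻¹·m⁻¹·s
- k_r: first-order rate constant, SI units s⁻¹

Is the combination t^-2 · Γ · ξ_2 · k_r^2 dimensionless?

no

Sum the exponent of each base dimension across the product:
  M: −2·[t]_M + [Γ]_M + [ξ_2]_M + 2·[k_r]_M = −2·(0) + (1) + (-1) + 2·(0) = 0
  L: −2·[t]_L + [Γ]_L + [ξ_2]_L + 2·[k_r]_L = −2·(0) + (2) + (-1) + 2·(0) = 1
  T: −2·[t]_T + [Γ]_T + [ξ_2]_T + 2·[k_r]_T = −2·(1) + (-2) + (1) + 2·(-1) = -5
Net dimensions [L T⁻⁵] ≠ [1] — not dimensionless.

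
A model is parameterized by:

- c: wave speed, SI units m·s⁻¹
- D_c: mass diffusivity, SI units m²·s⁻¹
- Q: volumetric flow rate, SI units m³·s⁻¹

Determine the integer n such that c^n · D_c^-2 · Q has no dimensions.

Balance the L exponent: (1)·n from c, plus −2·(2) + (3) = -1 from the rest, must sum to zero.
n − 1 = 0, so n = 1.

1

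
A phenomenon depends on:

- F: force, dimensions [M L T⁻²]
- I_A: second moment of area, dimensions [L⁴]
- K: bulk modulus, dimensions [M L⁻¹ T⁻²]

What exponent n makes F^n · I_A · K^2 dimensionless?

Balance the M exponent: (1)·n from F, plus (0) + 2·(1) = 2 from the rest, must sum to zero.
n + 2 = 0, so n = -2.

-2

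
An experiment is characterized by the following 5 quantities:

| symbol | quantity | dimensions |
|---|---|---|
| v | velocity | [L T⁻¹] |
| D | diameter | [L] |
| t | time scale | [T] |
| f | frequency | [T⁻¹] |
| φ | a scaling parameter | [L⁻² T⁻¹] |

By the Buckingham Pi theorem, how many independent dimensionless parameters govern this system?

There are 5 variables and 2 base dimensions (L, T).
The dimension matrix has rank 2.
Independent dimensionless groups: 5 − 2 = 3.

3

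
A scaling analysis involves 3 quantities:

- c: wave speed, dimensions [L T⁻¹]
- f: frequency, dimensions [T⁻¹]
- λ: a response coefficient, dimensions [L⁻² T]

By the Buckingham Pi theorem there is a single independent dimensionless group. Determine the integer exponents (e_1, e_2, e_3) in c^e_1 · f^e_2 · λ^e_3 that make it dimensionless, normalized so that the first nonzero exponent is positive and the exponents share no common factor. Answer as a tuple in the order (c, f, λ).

L: e_1·(1) + e_2·(0) + e_3·(-2) = 0
T: e_1·(-1) + e_2·(-1) + e_3·(1) = 0
Solving this homogeneous linear system for the smallest-integer solution (first nonzero entry positive) gives (2, -1, 1).

(2, -1, 1)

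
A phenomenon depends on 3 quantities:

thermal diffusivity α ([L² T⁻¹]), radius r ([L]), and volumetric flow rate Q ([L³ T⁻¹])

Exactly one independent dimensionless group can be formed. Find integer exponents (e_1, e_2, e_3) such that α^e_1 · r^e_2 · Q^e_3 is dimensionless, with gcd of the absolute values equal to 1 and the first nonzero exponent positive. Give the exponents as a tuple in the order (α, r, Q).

L: e_1·(2) + e_2·(1) + e_3·(3) = 0
T: e_1·(-1) + e_2·(0) + e_3·(-1) = 0
Solving this homogeneous linear system for the smallest-integer solution (first nonzero entry positive) gives (1, 1, -1).

(1, 1, -1)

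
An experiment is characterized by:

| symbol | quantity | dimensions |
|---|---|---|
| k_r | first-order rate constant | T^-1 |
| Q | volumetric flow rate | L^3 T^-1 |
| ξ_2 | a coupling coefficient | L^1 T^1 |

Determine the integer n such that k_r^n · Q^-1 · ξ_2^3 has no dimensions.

4

Balance the T exponent: (-1)·n from k_r, plus −(-1) + 3·(1) = 4 from the rest, must sum to zero.
−n + 4 = 0, so n = 4.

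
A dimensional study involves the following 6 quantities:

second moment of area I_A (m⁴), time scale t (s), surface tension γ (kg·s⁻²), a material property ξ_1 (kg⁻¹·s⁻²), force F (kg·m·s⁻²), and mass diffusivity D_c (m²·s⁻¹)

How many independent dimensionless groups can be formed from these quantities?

There are 6 variables and 3 base dimensions (M, L, T).
The dimension matrix has rank 3.
Independent dimensionless groups: 6 − 3 = 3.

3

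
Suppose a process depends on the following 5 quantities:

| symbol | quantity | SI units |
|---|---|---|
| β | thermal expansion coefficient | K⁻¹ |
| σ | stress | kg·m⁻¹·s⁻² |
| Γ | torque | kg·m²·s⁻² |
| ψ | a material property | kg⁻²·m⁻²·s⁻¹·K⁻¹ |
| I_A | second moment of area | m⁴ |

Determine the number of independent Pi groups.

1

There are 5 variables and 4 base dimensions (M, L, T, Θ).
The dimension matrix has rank 4.
Independent dimensionless groups: 5 − 4 = 1.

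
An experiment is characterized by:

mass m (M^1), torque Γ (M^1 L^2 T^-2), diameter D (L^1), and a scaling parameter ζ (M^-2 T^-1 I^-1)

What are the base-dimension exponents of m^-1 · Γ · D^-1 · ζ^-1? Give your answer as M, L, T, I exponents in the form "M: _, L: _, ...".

M: 2, L: 1, T: -1, I: 1

Collect each base-dimension exponent across the product:
  M: −(1) + (1) − (0) − (-2) = 2
  L: −(0) + (2) − (1) − (0) = 1
  T: −(0) + (-2) − (0) − (-1) = -1
  I: −(0) + (0) − (0) − (-1) = 1
So the dimensions are [M² L T⁻¹ I].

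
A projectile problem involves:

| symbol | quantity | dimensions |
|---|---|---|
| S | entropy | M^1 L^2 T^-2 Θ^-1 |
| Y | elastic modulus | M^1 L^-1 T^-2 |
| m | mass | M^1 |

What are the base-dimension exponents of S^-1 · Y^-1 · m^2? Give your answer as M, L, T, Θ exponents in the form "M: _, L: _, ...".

Collect each base-dimension exponent across the product:
  M: −(1) − (1) + 2·(1) = 0
  L: −(2) − (-1) + 2·(0) = -1
  T: −(-2) − (-2) + 2·(0) = 4
  Θ: −(-1) − (0) + 2·(0) = 1
So the dimensions are [L⁻¹ T⁴ Θ].

M: 0, L: -1, T: 4, Θ: 1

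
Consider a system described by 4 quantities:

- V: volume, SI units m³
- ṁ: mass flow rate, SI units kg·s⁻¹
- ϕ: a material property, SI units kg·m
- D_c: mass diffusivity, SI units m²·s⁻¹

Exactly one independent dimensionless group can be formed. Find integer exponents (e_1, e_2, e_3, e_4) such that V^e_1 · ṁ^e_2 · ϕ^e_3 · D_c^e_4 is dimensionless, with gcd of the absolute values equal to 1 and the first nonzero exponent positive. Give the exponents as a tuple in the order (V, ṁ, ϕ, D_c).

(1, 1, -1, -1)

M: e_1·(0) + e_2·(1) + e_3·(1) + e_4·(0) = 0
L: e_1·(3) + e_2·(0) + e_3·(1) + e_4·(2) = 0
T: e_1·(0) + e_2·(-1) + e_3·(0) + e_4·(-1) = 0
Solving this homogeneous linear system for the smallest-integer solution (first nonzero entry positive) gives (1, 1, -1, -1).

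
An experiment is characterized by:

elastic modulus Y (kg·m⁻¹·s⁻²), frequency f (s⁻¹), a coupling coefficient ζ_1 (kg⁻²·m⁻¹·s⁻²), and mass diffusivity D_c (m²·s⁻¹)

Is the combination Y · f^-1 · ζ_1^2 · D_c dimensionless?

no

Sum the exponent of each base dimension across the product:
  M: [Y]_M − [f]_M + 2·[ζ_1]_M + [D_c]_M = (1) − (0) + 2·(-2) + (0) = -3
  L: [Y]_L − [f]_L + 2·[ζ_1]_L + [D_c]_L = (-1) − (0) + 2·(-1) + (2) = -1
  T: [Y]_T − [f]_T + 2·[ζ_1]_T + [D_c]_T = (-2) − (-1) + 2·(-2) + (-1) = -6
Net dimensions [M⁻³ L⁻¹ T⁻⁶] ≠ [1] — not dimensionless.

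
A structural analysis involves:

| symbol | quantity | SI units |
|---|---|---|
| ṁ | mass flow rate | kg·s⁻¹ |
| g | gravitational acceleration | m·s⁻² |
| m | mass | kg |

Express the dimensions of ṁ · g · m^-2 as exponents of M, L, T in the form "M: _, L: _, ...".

Collect each base-dimension exponent across the product:
  M: (1) + (0) − 2·(1) = -1
  L: (0) + (1) − 2·(0) = 1
  T: (-1) + (-2) − 2·(0) = -3
So the dimensions are [M⁻¹ L T⁻³].

M: -1, L: 1, T: -3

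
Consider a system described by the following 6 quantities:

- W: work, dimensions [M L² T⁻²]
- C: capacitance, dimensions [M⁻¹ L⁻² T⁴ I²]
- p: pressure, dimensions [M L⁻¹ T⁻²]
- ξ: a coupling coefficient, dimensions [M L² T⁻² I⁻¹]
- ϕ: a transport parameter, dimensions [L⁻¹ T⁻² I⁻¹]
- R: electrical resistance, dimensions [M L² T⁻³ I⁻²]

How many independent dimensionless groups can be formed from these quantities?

2

There are 6 variables and 4 base dimensions (M, L, T, I).
The dimension matrix has rank 4.
Independent dimensionless groups: 6 − 4 = 2.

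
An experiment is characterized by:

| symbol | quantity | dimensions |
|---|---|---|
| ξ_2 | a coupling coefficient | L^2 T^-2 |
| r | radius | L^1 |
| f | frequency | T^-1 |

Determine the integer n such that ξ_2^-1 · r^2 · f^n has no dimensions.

Balance the T exponent: (-1)·n from f, plus −(-2) + 2·(0) = 2 from the rest, must sum to zero.
−n + 2 = 0, so n = 2.

2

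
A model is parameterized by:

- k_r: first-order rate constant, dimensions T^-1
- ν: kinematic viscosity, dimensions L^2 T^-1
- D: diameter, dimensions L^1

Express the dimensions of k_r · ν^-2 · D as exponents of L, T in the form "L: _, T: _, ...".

Collect each base-dimension exponent across the product:
  L: (0) − 2·(2) + (1) = -3
  T: (-1) − 2·(-1) + (0) = 1
So the dimensions are [L⁻³ T].

L: -3, T: 1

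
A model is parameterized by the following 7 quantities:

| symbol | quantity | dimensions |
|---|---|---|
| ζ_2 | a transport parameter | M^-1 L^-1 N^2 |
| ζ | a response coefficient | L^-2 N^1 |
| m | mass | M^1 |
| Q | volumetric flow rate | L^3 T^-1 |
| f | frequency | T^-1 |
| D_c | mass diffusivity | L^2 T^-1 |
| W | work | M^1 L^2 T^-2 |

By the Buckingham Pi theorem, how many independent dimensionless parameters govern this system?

3

There are 7 variables and 4 base dimensions (M, L, T, N).
The dimension matrix has rank 4.
Independent dimensionless groups: 7 − 4 = 3.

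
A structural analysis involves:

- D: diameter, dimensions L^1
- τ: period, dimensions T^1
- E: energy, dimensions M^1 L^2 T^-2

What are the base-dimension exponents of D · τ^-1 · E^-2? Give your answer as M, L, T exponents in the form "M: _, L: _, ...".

M: -2, L: -3, T: 3

Collect each base-dimension exponent across the product:
  M: (0) − (0) − 2·(1) = -2
  L: (1) − (0) − 2·(2) = -3
  T: (0) − (1) − 2·(-2) = 3
So the dimensions are [M⁻² L⁻³ T³].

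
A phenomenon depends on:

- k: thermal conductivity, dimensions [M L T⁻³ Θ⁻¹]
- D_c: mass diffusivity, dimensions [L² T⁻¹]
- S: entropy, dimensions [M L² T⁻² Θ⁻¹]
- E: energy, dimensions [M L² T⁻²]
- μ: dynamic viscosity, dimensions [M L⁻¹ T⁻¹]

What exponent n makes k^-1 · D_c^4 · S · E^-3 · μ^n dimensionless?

3

Balance the M exponent: (1)·n from μ, plus −(1) + 4·(0) + (1) − 3·(1) = -3 from the rest, must sum to zero.
n − 3 = 0, so n = 3.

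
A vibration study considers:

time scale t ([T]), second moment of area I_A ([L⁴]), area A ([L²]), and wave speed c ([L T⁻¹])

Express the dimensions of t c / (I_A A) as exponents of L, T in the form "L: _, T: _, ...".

L: -5, T: 0

Collect each base-dimension exponent across the product:
  L: (0) − (4) − (2) + (1) = -5
  T: (1) − (0) − (0) + (-1) = 0
So the dimensions are [L⁻⁵].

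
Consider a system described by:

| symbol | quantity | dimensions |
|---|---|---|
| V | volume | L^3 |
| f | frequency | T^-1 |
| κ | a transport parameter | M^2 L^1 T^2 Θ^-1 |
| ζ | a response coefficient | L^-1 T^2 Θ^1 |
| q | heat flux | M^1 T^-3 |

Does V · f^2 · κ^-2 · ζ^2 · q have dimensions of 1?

no

Sum the exponent of each base dimension across the product:
  M: [V]_M + 2·[f]_M − 2·[κ]_M + 2·[ζ]_M + [q]_M = (0) + 2·(0) − 2·(2) + 2·(0) + (1) = -3
  L: [V]_L + 2·[f]_L − 2·[κ]_L + 2·[ζ]_L + [q]_L = (3) + 2·(0) − 2·(1) + 2·(-1) + (0) = -1
  T: [V]_T + 2·[f]_T − 2·[κ]_T + 2·[ζ]_T + [q]_T = (0) + 2·(-1) − 2·(2) + 2·(2) + (-3) = -5
  Θ: [V]_Θ + 2·[f]_Θ − 2·[κ]_Θ + 2·[ζ]_Θ + [q]_Θ = (0) + 2·(0) − 2·(-1) + 2·(1) + (0) = 4
Net dimensions [M⁻³ L⁻¹ T⁻⁵ Θ⁴] ≠ [1] — not dimensionless.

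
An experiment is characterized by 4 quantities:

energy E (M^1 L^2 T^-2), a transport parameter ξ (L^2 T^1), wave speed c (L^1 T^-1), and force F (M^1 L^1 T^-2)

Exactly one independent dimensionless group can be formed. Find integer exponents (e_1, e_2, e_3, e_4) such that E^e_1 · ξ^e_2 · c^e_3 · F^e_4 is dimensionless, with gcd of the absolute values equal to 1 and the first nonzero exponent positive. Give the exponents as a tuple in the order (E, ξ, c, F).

M: e_1·(1) + e_2·(0) + e_3·(0) + e_4·(1) = 0
L: e_1·(2) + e_2·(2) + e_3·(1) + e_4·(1) = 0
T: e_1·(-2) + e_2·(1) + e_3·(-1) + e_4·(-2) = 0
Solving this homogeneous linear system for the smallest-integer solution (first nonzero entry positive) gives (3, -1, -1, -3).

(3, -1, -1, -3)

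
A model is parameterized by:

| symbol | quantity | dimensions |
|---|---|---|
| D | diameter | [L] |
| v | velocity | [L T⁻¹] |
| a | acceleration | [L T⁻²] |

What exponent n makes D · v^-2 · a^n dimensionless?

Balance the L exponent: (1)·n from a, plus (1) − 2·(1) = -1 from the rest, must sum to zero.
n − 1 = 0, so n = 1.

1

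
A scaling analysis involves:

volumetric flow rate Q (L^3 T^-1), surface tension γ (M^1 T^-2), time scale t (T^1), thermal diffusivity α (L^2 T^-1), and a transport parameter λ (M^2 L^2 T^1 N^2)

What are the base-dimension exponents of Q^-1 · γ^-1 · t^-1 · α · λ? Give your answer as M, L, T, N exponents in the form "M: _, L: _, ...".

Collect each base-dimension exponent across the product:
  M: −(0) − (1) − (0) + (0) + (2) = 1
  L: −(3) − (0) − (0) + (2) + (2) = 1
  T: −(-1) − (-2) − (1) + (-1) + (1) = 2
  N: −(0) − (0) − (0) + (0) + (2) = 2
So the dimensions are [M L T² N²].

M: 1, L: 1, T: 2, N: 2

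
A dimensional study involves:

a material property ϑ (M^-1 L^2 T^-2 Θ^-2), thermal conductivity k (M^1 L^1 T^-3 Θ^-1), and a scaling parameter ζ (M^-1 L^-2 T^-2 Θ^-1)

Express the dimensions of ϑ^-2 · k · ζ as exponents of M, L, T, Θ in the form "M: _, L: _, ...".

M: 2, L: -5, T: -1, Θ: 2

Collect each base-dimension exponent across the product:
  M: −2·(-1) + (1) + (-1) = 2
  L: −2·(2) + (1) + (-2) = -5
  T: −2·(-2) + (-3) + (-2) = -1
  Θ: −2·(-2) + (-1) + (-1) = 2
So the dimensions are [M² L⁻⁵ T⁻¹ Θ²].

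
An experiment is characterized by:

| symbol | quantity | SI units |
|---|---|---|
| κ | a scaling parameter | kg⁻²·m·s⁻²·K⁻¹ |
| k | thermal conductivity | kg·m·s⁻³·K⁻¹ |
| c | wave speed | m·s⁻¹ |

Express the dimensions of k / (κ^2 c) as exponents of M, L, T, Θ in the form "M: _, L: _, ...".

M: 5, L: -2, T: 2, Θ: 1

Collect each base-dimension exponent across the product:
  M: −2·(-2) + (1) − (0) = 5
  L: −2·(1) + (1) − (1) = -2
  T: −2·(-2) + (-3) − (-1) = 2
  Θ: −2·(-1) + (-1) − (0) = 1
So the dimensions are [M⁵ L⁻² T² Θ].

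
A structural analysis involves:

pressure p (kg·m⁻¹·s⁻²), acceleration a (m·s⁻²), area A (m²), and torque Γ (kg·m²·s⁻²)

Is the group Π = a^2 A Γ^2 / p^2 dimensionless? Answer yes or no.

Sum the exponent of each base dimension across the product:
  M: −2·[p]_M + 2·[a]_M + [A]_M + 2·[Γ]_M = −2·(1) + 2·(0) + (0) + 2·(1) = 0
  L: −2·[p]_L + 2·[a]_L + [A]_L + 2·[Γ]_L = −2·(-1) + 2·(1) + (2) + 2·(2) = 10
  T: −2·[p]_T + 2·[a]_T + [A]_T + 2·[Γ]_T = −2·(-2) + 2·(-2) + (0) + 2·(-2) = -4
Net dimensions [L¹⁰ T⁻⁴] ≠ [1] — not dimensionless.

no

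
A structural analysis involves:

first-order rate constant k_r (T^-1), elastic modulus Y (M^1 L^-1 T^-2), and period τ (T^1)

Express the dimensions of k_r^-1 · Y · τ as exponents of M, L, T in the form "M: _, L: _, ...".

M: 1, L: -1, T: 0

Collect each base-dimension exponent across the product:
  M: −(0) + (1) + (0) = 1
  L: −(0) + (-1) + (0) = -1
  T: −(-1) + (-2) + (1) = 0
So the dimensions are [M L⁻¹].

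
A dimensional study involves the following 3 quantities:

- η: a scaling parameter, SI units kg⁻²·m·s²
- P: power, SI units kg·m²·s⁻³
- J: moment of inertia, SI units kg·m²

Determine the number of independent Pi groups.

0

There are 3 variables and 3 base dimensions (M, L, T).
The dimension matrix has rank 3.
Independent dimensionless groups: 3 − 3 = 0.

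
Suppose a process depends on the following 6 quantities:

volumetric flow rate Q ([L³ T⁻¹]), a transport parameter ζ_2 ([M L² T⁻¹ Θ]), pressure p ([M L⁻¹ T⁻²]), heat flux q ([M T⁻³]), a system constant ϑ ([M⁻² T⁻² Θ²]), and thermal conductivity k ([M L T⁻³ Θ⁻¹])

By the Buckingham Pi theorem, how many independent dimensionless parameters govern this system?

2

There are 6 variables and 4 base dimensions (M, L, T, Θ).
The dimension matrix has rank 4.
Independent dimensionless groups: 6 − 4 = 2.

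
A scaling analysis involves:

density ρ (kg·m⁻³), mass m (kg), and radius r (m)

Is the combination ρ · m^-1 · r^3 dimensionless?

Sum the exponent of each base dimension across the product:
  M: [ρ]_M − [m]_M + 3·[r]_M = (1) − (1) + 3·(0) = 0
  L: [ρ]_L − [m]_L + 3·[r]_L = (-3) − (0) + 3·(1) = 0
  T: [ρ]_T − [m]_T + 3·[r]_T = (0) − (0) + 3·(0) = 0
  N: [ρ]_N − [m]_N + 3·[r]_N = (0) − (0) + 3·(0) = 0
All base exponents vanish — dimensionless.

yes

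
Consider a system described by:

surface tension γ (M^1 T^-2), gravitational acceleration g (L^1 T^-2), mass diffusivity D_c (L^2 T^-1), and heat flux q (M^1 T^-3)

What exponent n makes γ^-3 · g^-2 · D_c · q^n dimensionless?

3

Balance the M exponent: (1)·n from q, plus −3·(1) − 2·(0) + (0) = -3 from the rest, must sum to zero.
n − 3 = 0, so n = 3.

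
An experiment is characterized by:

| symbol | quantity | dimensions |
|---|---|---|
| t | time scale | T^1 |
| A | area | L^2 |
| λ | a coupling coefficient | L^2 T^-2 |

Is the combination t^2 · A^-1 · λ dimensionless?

Sum the exponent of each base dimension across the product:
  M: 2·[t]_M − [A]_M + [λ]_M = 2·(0) − (0) + (0) = 0
  L: 2·[t]_L − [A]_L + [λ]_L = 2·(0) − (2) + (2) = 0
  T: 2·[t]_T − [A]_T + [λ]_T = 2·(1) − (0) + (-2) = 0
All base exponents vanish — dimensionless.

yes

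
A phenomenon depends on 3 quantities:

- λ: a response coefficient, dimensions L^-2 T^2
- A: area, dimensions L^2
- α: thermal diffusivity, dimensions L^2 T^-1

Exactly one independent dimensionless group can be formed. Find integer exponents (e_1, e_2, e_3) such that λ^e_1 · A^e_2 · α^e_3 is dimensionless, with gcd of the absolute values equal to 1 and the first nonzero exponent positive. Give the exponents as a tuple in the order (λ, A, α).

L: e_1·(-2) + e_2·(2) + e_3·(2) = 0
T: e_1·(2) + e_2·(0) + e_3·(-1) = 0
Solving this homogeneous linear system for the smallest-integer solution (first nonzero entry positive) gives (1, -1, 2).

(1, -1, 2)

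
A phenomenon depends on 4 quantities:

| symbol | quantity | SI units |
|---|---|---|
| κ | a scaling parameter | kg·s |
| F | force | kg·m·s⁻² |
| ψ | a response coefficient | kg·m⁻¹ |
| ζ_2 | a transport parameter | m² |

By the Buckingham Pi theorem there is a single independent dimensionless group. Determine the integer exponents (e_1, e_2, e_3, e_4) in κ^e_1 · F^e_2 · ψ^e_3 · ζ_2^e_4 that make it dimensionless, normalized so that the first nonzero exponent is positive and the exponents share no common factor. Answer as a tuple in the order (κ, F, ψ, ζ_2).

(2, 1, -3, -2)

M: e_1·(1) + e_2·(1) + e_3·(1) + e_4·(0) = 0
L: e_1·(0) + e_2·(1) + e_3·(-1) + e_4·(2) = 0
T: e_1·(1) + e_2·(-2) + e_3·(0) + e_4·(0) = 0
Solving this homogeneous linear system for the smallest-integer solution (first nonzero entry positive) gives (2, 1, -3, -2).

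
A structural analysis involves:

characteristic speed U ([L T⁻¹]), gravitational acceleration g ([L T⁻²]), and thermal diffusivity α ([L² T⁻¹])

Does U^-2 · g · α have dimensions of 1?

Sum the exponent of each base dimension across the product:
  L: −2·[U]_L + [g]_L + [α]_L = −2·(1) + (1) + (2) = 1
  T: −2·[U]_T + [g]_T + [α]_T = −2·(-1) + (-2) + (-1) = -1
Net dimensions [L T⁻¹] ≠ [1] — not dimensionless.

no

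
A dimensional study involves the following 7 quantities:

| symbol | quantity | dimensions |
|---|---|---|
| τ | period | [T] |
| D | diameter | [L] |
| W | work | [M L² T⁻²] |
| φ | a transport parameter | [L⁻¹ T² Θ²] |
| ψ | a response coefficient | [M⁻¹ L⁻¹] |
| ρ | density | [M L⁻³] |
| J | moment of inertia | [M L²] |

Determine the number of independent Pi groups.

There are 7 variables and 4 base dimensions (M, L, T, Θ).
The dimension matrix has rank 4.
Independent dimensionless groups: 7 − 4 = 3.

3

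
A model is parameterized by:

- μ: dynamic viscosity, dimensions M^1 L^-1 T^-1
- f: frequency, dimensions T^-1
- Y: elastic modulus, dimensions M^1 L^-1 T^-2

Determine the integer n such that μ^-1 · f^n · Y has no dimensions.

-1

Balance the T exponent: (-1)·n from f, plus −(-1) + (-2) = -1 from the rest, must sum to zero.
−n − 1 = 0, so n = -1.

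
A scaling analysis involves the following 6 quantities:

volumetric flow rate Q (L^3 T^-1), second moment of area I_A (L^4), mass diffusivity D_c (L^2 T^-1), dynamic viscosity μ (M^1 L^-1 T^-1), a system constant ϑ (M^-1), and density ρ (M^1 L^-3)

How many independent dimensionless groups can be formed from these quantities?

3

There are 6 variables and 3 base dimensions (M, L, T).
The dimension matrix has rank 3.
Independent dimensionless groups: 6 − 3 = 3.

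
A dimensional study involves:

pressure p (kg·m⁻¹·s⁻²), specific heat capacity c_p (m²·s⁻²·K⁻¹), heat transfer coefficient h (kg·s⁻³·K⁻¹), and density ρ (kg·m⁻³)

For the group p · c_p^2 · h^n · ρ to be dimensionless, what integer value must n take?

Balance the M exponent: (1)·n from h, plus (1) + 2·(0) + (1) = 2 from the rest, must sum to zero.
n + 2 = 0, so n = -2.

-2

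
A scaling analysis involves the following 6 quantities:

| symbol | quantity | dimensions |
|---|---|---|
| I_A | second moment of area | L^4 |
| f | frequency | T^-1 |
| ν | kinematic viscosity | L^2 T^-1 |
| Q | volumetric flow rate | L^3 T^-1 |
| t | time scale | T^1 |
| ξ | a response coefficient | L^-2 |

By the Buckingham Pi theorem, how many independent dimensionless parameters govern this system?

4

There are 6 variables and 2 base dimensions (L, T).
The dimension matrix has rank 2.
Independent dimensionless groups: 6 − 2 = 4.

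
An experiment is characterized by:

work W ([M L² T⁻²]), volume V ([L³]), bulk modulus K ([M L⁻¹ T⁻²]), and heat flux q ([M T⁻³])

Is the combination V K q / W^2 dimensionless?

Sum the exponent of each base dimension across the product:
  M: −2·[W]_M + [V]_M + [K]_M + [q]_M = −2·(1) + (0) + (1) + (1) = 0
  L: −2·[W]_L + [V]_L + [K]_L + [q]_L = −2·(2) + (3) + (-1) + (0) = -2
  T: −2·[W]_T + [V]_T + [K]_T + [q]_T = −2·(-2) + (0) + (-2) + (-3) = -1
Net dimensions [L⁻² T⁻¹] ≠ [1] — not dimensionless.

no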